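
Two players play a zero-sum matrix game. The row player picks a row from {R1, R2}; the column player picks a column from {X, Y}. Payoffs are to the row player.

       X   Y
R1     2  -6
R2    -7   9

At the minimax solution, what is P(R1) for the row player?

2/3

Row minima: R1 → -6, R2 → -7; maximin = -6.
Column maxima: X → 2, Y → 9; minimax = 2.
-6 ≠ 2, so there is no saddle point; optimal play is mixed.
Let the row player play R1 with probability p. Expected payoff against X: 2p + (-7)(1−p) = 9p − 7; against Y: (-6)p + 9(1−p) = −15p + 9.
Setting these equal: 9p − 7 = −15p + 9 ⇒ 24p = 16 ⇒ p = 2/3, and the value is (9)·(2/3) − 7 = -1.
For the column player: with q = P(X), equating R1's and R2's payoffs gives 8q − 6 = −16q + 9 ⇒ q = 5/8.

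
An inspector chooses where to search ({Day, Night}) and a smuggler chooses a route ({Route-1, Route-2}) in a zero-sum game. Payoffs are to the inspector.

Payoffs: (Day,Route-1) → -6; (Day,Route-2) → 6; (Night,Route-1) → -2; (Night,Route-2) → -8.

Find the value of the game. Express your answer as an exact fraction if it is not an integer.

Row minima: Day → -6, Night → -8; maximin = -6.
Column maxima: Route-1 → -2, Route-2 → 6; minimax = -2.
-6 ≠ -2, so there is no saddle point; optimal play is mixed.
Let the inspector play Day with probability p. Expected payoff against Route-1: (-6)p + (-2)(1−p) = −4p − 2; against Route-2: 6p + (-8)(1−p) = 14p − 8.
Setting these equal: −4p − 2 = 14p − 8 ⇒ −18p = -6 ⇒ p = 1/3, and the value is (-4)·(1/3) − 2 = -10/3.
For the smuggler: with q = P(Route-1), equating Day's and Night's payoffs gives −12q + 6 = 6q − 8 ⇒ q = 7/9.

-10/3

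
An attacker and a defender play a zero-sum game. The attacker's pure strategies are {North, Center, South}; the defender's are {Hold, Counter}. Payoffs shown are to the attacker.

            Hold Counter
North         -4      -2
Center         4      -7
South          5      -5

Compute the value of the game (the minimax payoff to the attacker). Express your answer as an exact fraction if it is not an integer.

-5/2

Row minima: North → -4, Center → -7, South → -5; maximin = -4.
Column maxima: Hold → 5, Counter → -2; minimax = -2.
-4 ≠ -2, so there is no saddle point; optimal play is mixed.
Center is strictly dominated by South, so the attacker never plays it.
On the remaining 2×2 (North, South vs Hold, Counter):
Let the attacker play North with probability p. Expected payoff against Hold: (-4)p + 5(1−p) = −9p + 5; against Counter: (-2)p + (-5)(1−p) = 3p − 5.
Setting these equal: −9p + 5 = 3p − 5 ⇒ −12p = -10 ⇒ p = 5/6, and the value is (-9)·(5/6) + 5 = -5/2.
For the defender: with q = P(Hold), equating North's and South's payoffs gives −2q − 2 = 10q − 5 ⇒ q = 1/4.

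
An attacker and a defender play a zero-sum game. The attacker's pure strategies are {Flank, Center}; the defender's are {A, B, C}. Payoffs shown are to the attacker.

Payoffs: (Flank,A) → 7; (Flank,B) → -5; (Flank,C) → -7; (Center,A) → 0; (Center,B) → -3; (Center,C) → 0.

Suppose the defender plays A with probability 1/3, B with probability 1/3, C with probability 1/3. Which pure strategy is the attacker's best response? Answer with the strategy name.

Expected payoff of Flank: (1/3)·7 + (1/3)·(-5) + (1/3)·(-7) = -5/3.
Expected payoff of Center: (1/3)·0 + (1/3)·(-3) + (1/3)·0 = -1.
The largest is -1, so the attacker's best response is Center.

Center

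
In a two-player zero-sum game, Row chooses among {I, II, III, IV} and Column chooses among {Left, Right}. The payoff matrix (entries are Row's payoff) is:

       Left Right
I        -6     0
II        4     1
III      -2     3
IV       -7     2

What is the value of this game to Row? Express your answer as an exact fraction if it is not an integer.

Row minima: I → -6, II → 1, III → -2, IV → -7; maximin = 1.
Column maxima: Left → 4, Right → 3; minimax = 3.
1 ≠ 3, so there is no saddle point; optimal play is mixed.
I is strictly dominated by II, so Row never plays it.
IV is strictly dominated by III, so Row never plays it.
On the remaining 2×2 (II, III vs Left, Right):
Let Row play II with probability p. Expected payoff against Left: 4p + (-2)(1−p) = 6p − 2; against Right: 1p + 3(1−p) = −2p + 3.
Setting these equal: 6p − 2 = −2p + 3 ⇒ 8p = 5 ⇒ p = 5/8, and the value is (6)·(5/8) − 2 = 7/4.
For Column: with q = P(Left), equating II's and III's payoffs gives 3q + 1 = −5q + 3 ⇒ q = 1/4.

7/4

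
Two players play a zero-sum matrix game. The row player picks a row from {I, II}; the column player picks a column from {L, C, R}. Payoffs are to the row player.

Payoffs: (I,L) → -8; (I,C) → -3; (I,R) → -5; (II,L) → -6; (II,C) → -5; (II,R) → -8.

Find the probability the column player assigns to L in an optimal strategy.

3/5

Row minima: I → -8, II → -8; maximin = -8.
Column maxima: L → -6, C → -3, R → -5; minimax = -6.
-8 ≠ -6, so there is no saddle point; optimal play is mixed.
C is strictly dominated by L (it gives the row player strictly more in every row), so the column player never plays it.
On the remaining 2×2 (I, II vs L, R):
Let the row player play I with probability p. Expected payoff against L: (-8)p + (-6)(1−p) = −2p − 6; against R: (-5)p + (-8)(1−p) = 3p − 8.
Setting these equal: −2p − 6 = 3p − 8 ⇒ −5p = -2 ⇒ p = 2/5, and the value is (-2)·(2/5) − 6 = -34/5.
For the column player: with q = P(L), equating I's and II's payoffs gives −3q − 5 = 2q − 8 ⇒ q = 3/5.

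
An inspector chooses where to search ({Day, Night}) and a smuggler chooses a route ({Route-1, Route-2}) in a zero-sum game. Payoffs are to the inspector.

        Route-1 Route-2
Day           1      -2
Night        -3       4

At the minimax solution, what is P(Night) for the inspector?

3/10

Row minima: Day → -2, Night → -3; maximin = -2.
Column maxima: Route-1 → 1, Route-2 → 4; minimax = 1.
-2 ≠ 1, so there is no saddle point; optimal play is mixed.
Let the inspector play Day with probability p. Expected payoff against Route-1: 1p + (-3)(1−p) = 4p − 3; against Route-2: (-2)p + 4(1−p) = −6p + 4.
Setting these equal: 4p − 3 = −6p + 4 ⇒ 10p = 7 ⇒ p = 7/10, and the value is (4)·(7/10) − 3 = -1/5.
For the smuggler: with q = P(Route-1), equating Day's and Night's payoffs gives 3q − 2 = −7q + 4 ⇒ q = 3/5.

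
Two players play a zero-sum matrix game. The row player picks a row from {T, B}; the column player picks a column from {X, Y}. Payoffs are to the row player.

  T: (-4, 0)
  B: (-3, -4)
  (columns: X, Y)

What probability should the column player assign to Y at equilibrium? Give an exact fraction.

1/5

Row minima: T → -4, B → -4; maximin = -4.
Column maxima: X → -3, Y → 0; minimax = -3.
-4 ≠ -3, so there is no saddle point; optimal play is mixed.
Let the row player play T with probability p. Expected payoff against X: (-4)p + (-3)(1−p) = −p − 3; against Y: 0p + (-4)(1−p) = 4p − 4.
Setting these equal: −p − 3 = 4p − 4 ⇒ −5p = -1 ⇒ p = 1/5, and the value is (-1)·(1/5) − 3 = -16/5.
For the column player: with q = P(X), equating T's and B's payoffs gives −4q = q − 4 ⇒ q = 4/5.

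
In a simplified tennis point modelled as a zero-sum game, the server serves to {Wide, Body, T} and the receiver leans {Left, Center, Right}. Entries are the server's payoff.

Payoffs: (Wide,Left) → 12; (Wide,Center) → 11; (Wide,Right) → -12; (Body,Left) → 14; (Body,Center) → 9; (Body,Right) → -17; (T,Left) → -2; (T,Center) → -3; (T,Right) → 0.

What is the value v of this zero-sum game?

Row minima: Wide → -12, Body → -17, T → -3; maximin = -3.
Column maxima: Left → 14, Center → 11, Right → 0; minimax = 0.
-3 ≠ 0, so there is no saddle point; optimal play is mixed.
Left is strictly dominated by Center (it gives the server strictly more in every row), so the receiver never plays it.
With Left eliminated, Body is strictly dominated by Wide (Wide gives the server strictly more in every remaining column), so the server never plays it.
On the remaining 2×2 (Wide, T vs Center, Right):
Let the server play Wide with probability p. Expected payoff against Center: 11p + (-3)(1−p) = 14p − 3; against Right: (-12)p + 0(1−p) = −12p.
Setting these equal: 14p − 3 = −12p ⇒ 26p = 3 ⇒ p = 3/26, and the value is (14)·(3/26) − 3 = -18/13.
For the receiver: with q = P(Center), equating Wide's and T's payoffs gives 23q − 12 = −3q ⇒ q = 6/13.

-18/13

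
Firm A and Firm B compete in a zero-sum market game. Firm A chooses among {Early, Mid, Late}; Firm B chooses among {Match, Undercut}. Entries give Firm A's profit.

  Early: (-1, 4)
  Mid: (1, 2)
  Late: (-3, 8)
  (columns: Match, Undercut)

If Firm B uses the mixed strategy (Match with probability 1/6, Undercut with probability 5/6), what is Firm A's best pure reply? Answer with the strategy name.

Expected payoff of Early: (1/6)·(-1) + (5/6)·4 = 19/6.
Expected payoff of Mid: (1/6)·1 + (5/6)·2 = 11/6.
Expected payoff of Late: (1/6)·(-3) + (5/6)·8 = 37/6.
The largest is 37/6, so Firm A's best response is Late.

Late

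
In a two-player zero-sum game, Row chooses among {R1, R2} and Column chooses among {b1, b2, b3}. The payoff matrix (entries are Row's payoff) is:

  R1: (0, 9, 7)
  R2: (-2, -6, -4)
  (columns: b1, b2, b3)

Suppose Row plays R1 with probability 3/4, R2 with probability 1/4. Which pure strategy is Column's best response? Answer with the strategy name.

If Column plays b1, Row's expected payoff is (3/4)·0 + (1/4)·(-2) = -1/2.
If Column plays b2, Row's expected payoff is (3/4)·9 + (1/4)·(-6) = 21/4.
If Column plays b3, Row's expected payoff is (3/4)·7 + (1/4)·(-4) = 17/4.
Column minimizes Row's payoff; the smallest is -1/2, so the best response is b1.

b1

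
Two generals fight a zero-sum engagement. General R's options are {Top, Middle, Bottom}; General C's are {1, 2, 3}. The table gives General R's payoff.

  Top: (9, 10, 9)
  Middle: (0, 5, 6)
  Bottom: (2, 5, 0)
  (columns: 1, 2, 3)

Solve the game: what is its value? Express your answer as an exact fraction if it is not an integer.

9

Row minima: Top → 9, Middle → 0, Bottom → 0; maximin = 9.
Column maxima: 1 → 9, 2 → 10, 3 → 9; minimax = 9.
Since maximin = minimax = 9, there is a saddle point and the value is 9.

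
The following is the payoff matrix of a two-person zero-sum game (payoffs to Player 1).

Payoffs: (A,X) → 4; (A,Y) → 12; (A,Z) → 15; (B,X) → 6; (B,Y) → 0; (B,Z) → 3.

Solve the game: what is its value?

Row minima: A → 4, B → 0; maximin = 4.
Column maxima: X → 6, Y → 12, Z → 15; minimax = 6.
4 ≠ 6, so there is no saddle point; optimal play is mixed.
Z is strictly dominated by Y (it gives Player 1 strictly more in every row), so Player 2 never plays it.
On the remaining 2×2 (A, B vs X, Y):
Let Player 1 play A with probability p. Expected payoff against X: 4p + 6(1−p) = −2p + 6; against Y: 12p + 0(1−p) = 12p.
Setting these equal: −2p + 6 = 12p ⇒ −14p = -6 ⇒ p = 3/7, and the value is (-2)·(3/7) + 6 = 36/7.
For Player 2: with q = P(X), equating A's and B's payoffs gives −8q + 12 = 6q ⇒ q = 6/7.

36/7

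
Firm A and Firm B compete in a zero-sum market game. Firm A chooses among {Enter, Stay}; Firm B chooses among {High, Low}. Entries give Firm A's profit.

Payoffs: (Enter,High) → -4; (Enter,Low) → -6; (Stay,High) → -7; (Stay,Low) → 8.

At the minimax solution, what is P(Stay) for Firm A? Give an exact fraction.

2/17

Row minima: Enter → -6, Stay → -7; maximin = -6.
Column maxima: High → -4, Low → 8; minimax = -4.
-6 ≠ -4, so there is no saddle point; optimal play is mixed.
Let Firm A play Enter with probability p. Expected payoff against High: (-4)p + (-7)(1−p) = 3p − 7; against Low: (-6)p + 8(1−p) = −14p + 8.
Setting these equal: 3p − 7 = −14p + 8 ⇒ 17p = 15 ⇒ p = 15/17, and the value is (3)·(15/17) − 7 = -74/17.
For Firm B: with q = P(High), equating Enter's and Stay's payoffs gives 2q − 6 = −15q + 8 ⇒ q = 14/17.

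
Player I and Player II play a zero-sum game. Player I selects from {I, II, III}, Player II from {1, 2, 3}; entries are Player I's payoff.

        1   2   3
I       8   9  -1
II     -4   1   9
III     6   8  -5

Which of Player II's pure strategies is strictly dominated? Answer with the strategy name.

1 holds Player I's payoff strictly below 2 in every row: 8 < 9, -4 < 1, 6 < 8.
So 2 is strictly dominated for Player II.

2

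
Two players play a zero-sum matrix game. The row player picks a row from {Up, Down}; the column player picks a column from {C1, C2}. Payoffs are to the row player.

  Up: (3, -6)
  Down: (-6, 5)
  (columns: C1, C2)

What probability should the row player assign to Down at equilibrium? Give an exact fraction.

Row minima: Up → -6, Down → -6; maximin = -6.
Column maxima: C1 → 3, C2 → 5; minimax = 3.
-6 ≠ 3, so there is no saddle point; optimal play is mixed.
Let the row player play Up with probability p. Expected payoff against C1: 3p + (-6)(1−p) = 9p − 6; against C2: (-6)p + 5(1−p) = −11p + 5.
Setting these equal: 9p − 6 = −11p + 5 ⇒ 20p = 11 ⇒ p = 11/20, and the value is (9)·(11/20) − 6 = -21/20.
For the column player: with q = P(C1), equating Up's and Down's payoffs gives 9q − 6 = −11q + 5 ⇒ q = 11/20.

9/20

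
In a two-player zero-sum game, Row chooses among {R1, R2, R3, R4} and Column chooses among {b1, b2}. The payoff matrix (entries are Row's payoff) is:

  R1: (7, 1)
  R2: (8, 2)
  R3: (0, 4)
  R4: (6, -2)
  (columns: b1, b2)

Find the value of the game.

Row minima: R1 → 1, R2 → 2, R3 → 0, R4 → -2; maximin = 2.
Column maxima: b1 → 8, b2 → 4; minimax = 4.
2 ≠ 4, so there is no saddle point; optimal play is mixed.
R1 is strictly dominated by R2, so Row never plays it.
R4 is strictly dominated by R2, so Row never plays it.
On the remaining 2×2 (R2, R3 vs b1, b2):
Let Row play R2 with probability p. Expected payoff against b1: 8p + 0(1−p) = 8p; against b2: 2p + 4(1−p) = −2p + 4.
Setting these equal: 8p = −2p + 4 ⇒ 10p = 4 ⇒ p = 2/5, and the value is (8)·(2/5) = 16/5.
For Column: with q = P(b1), equating R2's and R3's payoffs gives 6q + 2 = −4q + 4 ⇒ q = 1/5.

16/5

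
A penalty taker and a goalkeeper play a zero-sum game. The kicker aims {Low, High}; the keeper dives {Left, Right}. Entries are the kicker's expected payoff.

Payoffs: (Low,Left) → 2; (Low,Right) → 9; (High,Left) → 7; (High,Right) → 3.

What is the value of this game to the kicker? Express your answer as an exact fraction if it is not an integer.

57/11

Row minima: Low → 2, High → 3; maximin = 3.
Column maxima: Left → 7, Right → 9; minimax = 7.
3 ≠ 7, so there is no saddle point; optimal play is mixed.
Let the kicker play Low with probability p. Expected payoff against Left: 2p + 7(1−p) = −5p + 7; against Right: 9p + 3(1−p) = 6p + 3.
Setting these equal: −5p + 7 = 6p + 3 ⇒ −11p = -4 ⇒ p = 4/11, and the value is (-5)·(4/11) + 7 = 57/11.
For the keeper: with q = P(Left), equating Low's and High's payoffs gives −7q + 9 = 4q + 3 ⇒ q = 6/11.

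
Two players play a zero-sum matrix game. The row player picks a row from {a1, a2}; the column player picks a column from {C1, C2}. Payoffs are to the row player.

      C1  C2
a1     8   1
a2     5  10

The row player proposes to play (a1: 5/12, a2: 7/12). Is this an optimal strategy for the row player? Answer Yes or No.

Against C1 this mix gives (5/12)·8 + (7/12)·5 = 25/4.
Against C2 this mix gives (5/12)·1 + (7/12)·10 = 25/4.
All of the column player's active replies (C1, C2) yield 25/4, and no column does worse for the row player. The mix makes the column player indifferent and guarantees 25/4, so it is optimal.

Yes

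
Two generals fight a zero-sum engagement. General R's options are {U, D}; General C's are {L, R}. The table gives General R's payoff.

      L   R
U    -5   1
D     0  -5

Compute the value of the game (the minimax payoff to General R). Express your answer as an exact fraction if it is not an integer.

Row minima: U → -5, D → -5; maximin = -5.
Column maxima: L → 0, R → 1; minimax = 0.
-5 ≠ 0, so there is no saddle point; optimal play is mixed.
Let General R play U with probability p. Expected payoff against L: (-5)p + 0(1−p) = −5p; against R: 1p + (-5)(1−p) = 6p − 5.
Setting these equal: −5p = 6p − 5 ⇒ −11p = -5 ⇒ p = 5/11, and the value is (-5)·(5/11) = -25/11.
For General C: with q = P(L), equating U's and D's payoffs gives −6q + 1 = 5q − 5 ⇒ q = 6/11.

-25/11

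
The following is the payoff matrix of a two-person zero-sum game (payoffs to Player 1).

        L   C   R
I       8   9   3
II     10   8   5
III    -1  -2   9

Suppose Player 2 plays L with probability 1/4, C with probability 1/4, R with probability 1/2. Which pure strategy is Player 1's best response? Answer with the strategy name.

II

Expected payoff of I: (1/4)·8 + (1/4)·9 + (1/2)·3 = 23/4.
Expected payoff of II: (1/4)·10 + (1/4)·8 + (1/2)·5 = 7.
Expected payoff of III: (1/4)·(-1) + (1/4)·(-2) + (1/2)·9 = 15/4.
The largest is 7, so Player 1's best response is II.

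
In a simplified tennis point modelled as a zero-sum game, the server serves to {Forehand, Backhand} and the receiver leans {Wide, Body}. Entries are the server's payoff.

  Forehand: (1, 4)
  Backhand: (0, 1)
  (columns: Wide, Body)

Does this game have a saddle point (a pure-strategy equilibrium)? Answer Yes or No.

Row minima: Forehand → 1, Backhand → 0; maximin = 1.
Column maxima: Wide → 1, Body → 4; minimax = 1.
maximin = minimax = 1, so a saddle point exists.

Yes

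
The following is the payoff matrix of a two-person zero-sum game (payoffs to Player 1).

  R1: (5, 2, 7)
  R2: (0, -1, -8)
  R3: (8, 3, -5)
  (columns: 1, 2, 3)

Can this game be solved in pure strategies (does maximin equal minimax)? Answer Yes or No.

No

Row minima: R1 → 2, R2 → -8, R3 → -5; maximin = 2.
Column maxima: 1 → 8, 2 → 3, 3 → 7; minimax = 3.
2 ≠ 3, so no pure-strategy equilibrium exists.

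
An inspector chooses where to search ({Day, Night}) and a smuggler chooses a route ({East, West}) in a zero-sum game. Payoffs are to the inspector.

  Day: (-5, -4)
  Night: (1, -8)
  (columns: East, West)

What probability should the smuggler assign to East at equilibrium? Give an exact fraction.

Row minima: Day → -5, Night → -8; maximin = -5.
Column maxima: East → 1, West → -4; minimax = -4.
-5 ≠ -4, so there is no saddle point; optimal play is mixed.
Let the inspector play Day with probability p. Expected payoff against East: (-5)p + 1(1−p) = −6p + 1; against West: (-4)p + (-8)(1−p) = 4p − 8.
Setting these equal: −6p + 1 = 4p − 8 ⇒ −10p = -9 ⇒ p = 9/10, and the value is (-6)·(9/10) + 1 = -22/5.
For the smuggler: with q = P(East), equating Day's and Night's payoffs gives −q − 4 = 9q − 8 ⇒ q = 2/5.

2/5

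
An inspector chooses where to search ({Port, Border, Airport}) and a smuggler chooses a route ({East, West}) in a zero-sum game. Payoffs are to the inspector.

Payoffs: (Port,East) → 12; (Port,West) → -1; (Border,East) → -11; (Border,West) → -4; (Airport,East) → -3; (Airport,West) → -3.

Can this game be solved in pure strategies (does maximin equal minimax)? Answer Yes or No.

Row minima: Port → -1, Border → -11, Airport → -3; maximin = -1.
Column maxima: East → 12, West → -1; minimax = -1.
maximin = minimax = -1, so a saddle point exists.

Yes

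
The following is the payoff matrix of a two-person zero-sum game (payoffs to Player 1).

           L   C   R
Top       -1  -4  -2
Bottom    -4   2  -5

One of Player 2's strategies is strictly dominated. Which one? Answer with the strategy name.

L

R holds Player 1's payoff strictly below L in every row: -2 < -1, -5 < -4.
So L is strictly dominated for Player 2.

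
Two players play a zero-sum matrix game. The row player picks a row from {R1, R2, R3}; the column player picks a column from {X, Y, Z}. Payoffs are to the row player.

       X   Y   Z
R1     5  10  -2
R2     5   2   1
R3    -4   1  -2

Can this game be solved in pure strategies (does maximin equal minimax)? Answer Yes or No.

Yes

Row minima: R1 → -2, R2 → 1, R3 → -4; maximin = 1.
Column maxima: X → 5, Y → 10, Z → 1; minimax = 1.
maximin = minimax = 1, so a saddle point exists.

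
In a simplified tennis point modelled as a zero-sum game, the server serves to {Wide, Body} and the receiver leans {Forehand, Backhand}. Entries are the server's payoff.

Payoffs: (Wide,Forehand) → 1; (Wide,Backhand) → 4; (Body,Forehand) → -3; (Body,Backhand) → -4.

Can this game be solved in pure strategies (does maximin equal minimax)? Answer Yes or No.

Row minima: Wide → 1, Body → -4; maximin = 1.
Column maxima: Forehand → 1, Backhand → 4; minimax = 1.
maximin = minimax = 1, so a saddle point exists.

Yes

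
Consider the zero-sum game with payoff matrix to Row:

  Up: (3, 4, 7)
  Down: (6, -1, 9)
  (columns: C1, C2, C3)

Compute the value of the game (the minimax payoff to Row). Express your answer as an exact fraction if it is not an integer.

Row minima: Up → 3, Down → -1; maximin = 3.
Column maxima: C1 → 6, C2 → 4, C3 → 9; minimax = 4.
3 ≠ 4, so there is no saddle point; optimal play is mixed.
C3 is strictly dominated by C1 (it gives Row strictly more in every row), so Column never plays it.
On the remaining 2×2 (Up, Down vs C1, C2):
Let Row play Up with probability p. Expected payoff against C1: 3p + 6(1−p) = −3p + 6; against C2: 4p + (-1)(1−p) = 5p − 1.
Setting these equal: −3p + 6 = 5p − 1 ⇒ −8p = -7 ⇒ p = 7/8, and the value is (-3)·(7/8) + 6 = 27/8.
For Column: with q = P(C1), equating Up's and Down's payoffs gives −q + 4 = 7q − 1 ⇒ q = 5/8.

27/8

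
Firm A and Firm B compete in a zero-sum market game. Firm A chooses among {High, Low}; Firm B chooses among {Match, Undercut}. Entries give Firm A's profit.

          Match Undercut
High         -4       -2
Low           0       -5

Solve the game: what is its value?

Row minima: High → -4, Low → -5; maximin = -4.
Column maxima: Match → 0, Undercut → -2; minimax = -2.
-4 ≠ -2, so there is no saddle point; optimal play is mixed.
Let Firm A play High with probability p. Expected payoff against Match: (-4)p + 0(1−p) = −4p; against Undercut: (-2)p + (-5)(1−p) = 3p − 5.
Setting these equal: −4p = 3p − 5 ⇒ −7p = -5 ⇒ p = 5/7, and the value is (-4)·(5/7) = -20/7.
For Firm B: with q = P(Match), equating High's and Low's payoffs gives −2q − 2 = 5q − 5 ⇒ q = 3/7.

-20/7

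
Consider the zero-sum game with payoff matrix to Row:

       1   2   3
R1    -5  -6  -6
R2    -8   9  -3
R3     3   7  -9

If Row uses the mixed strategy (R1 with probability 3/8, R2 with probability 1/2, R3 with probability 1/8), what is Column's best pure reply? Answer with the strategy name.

1

If Column plays 1, Row's expected payoff is (3/8)·(-5) + (1/2)·(-8) + (1/8)·3 = -11/2.
If Column plays 2, Row's expected payoff is (3/8)·(-6) + (1/2)·9 + (1/8)·7 = 25/8.
If Column plays 3, Row's expected payoff is (3/8)·(-6) + (1/2)·(-3) + (1/8)·(-9) = -39/8.
Column minimizes Row's payoff; the smallest is -11/2, so the best response is 1.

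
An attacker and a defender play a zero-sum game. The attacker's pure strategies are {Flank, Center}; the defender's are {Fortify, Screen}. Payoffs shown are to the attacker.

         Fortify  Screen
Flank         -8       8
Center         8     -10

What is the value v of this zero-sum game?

-8/17

Row minima: Flank → -8, Center → -10; maximin = -8.
Column maxima: Fortify → 8, Screen → 8; minimax = 8.
-8 ≠ 8, so there is no saddle point; optimal play is mixed.
Let the attacker play Flank with probability p. Expected payoff against Fortify: (-8)p + 8(1−p) = −16p + 8; against Screen: 8p + (-10)(1−p) = 18p − 10.
Setting these equal: −16p + 8 = 18p − 10 ⇒ −34p = -18 ⇒ p = 9/17, and the value is (-16)·(9/17) + 8 = -8/17.
For the defender: with q = P(Fortify), equating Flank's and Center's payoffs gives −16q + 8 = 18q − 10 ⇒ q = 9/17.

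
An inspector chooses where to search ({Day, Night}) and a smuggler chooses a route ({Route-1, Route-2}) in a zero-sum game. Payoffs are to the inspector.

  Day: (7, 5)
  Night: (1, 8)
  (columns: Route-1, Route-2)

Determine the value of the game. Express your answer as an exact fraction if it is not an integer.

17/3

Row minima: Day → 5, Night → 1; maximin = 5.
Column maxima: Route-1 → 7, Route-2 → 8; minimax = 7.
5 ≠ 7, so there is no saddle point; optimal play is mixed.
Let the inspector play Day with probability p. Expected payoff against Route-1: 7p + 1(1−p) = 6p + 1; against Route-2: 5p + 8(1−p) = −3p + 8.
Setting these equal: 6p + 1 = −3p + 8 ⇒ 9p = 7 ⇒ p = 7/9, and the value is (6)·(7/9) + 1 = 17/3.
For the smuggler: with q = P(Route-1), equating Day's and Night's payoffs gives 2q + 5 = −7q + 8 ⇒ q = 1/3.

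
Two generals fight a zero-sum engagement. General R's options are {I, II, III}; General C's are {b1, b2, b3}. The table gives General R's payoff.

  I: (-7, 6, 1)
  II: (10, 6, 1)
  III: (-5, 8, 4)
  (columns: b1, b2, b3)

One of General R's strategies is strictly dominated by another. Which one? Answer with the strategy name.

I

III gives a strictly higher payoff than I against every column: -5 > -7, 8 > 6, 4 > 1.
So I is strictly dominated and General R never plays it.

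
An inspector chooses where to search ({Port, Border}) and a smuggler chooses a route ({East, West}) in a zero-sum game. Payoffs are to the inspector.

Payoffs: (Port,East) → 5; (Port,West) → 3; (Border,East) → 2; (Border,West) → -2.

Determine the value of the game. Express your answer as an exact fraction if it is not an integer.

Row minima: Port → 3, Border → -2; maximin = 3.
Column maxima: East → 5, West → 3; minimax = 3.
Since maximin = minimax = 3, there is a saddle point and the value is 3.

3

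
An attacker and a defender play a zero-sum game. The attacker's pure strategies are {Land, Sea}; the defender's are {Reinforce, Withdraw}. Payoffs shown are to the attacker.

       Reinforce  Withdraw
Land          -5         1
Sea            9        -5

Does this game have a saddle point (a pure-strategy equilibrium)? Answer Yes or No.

No

Row minima: Land → -5, Sea → -5; maximin = -5.
Column maxima: Reinforce → 9, Withdraw → 1; minimax = 1.
-5 ≠ 1, so no pure-strategy equilibrium exists.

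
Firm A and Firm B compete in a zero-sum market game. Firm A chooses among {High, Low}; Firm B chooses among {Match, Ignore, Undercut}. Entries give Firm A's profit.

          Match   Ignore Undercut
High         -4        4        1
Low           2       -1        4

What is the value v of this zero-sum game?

Row minima: High → -4, Low → -1; maximin = -1.
Column maxima: Match → 2, Ignore → 4, Undercut → 4; minimax = 2.
-1 ≠ 2, so there is no saddle point; optimal play is mixed.
Undercut is strictly dominated by Match (it gives Firm A strictly more in every row), so Firm B never plays it.
On the remaining 2×2 (High, Low vs Match, Ignore):
Let Firm A play High with probability p. Expected payoff against Match: (-4)p + 2(1−p) = −6p + 2; against Ignore: 4p + (-1)(1−p) = 5p − 1.
Setting these equal: −6p + 2 = 5p − 1 ⇒ −11p = -3 ⇒ p = 3/11, and the value is (-6)·(3/11) + 2 = 4/11.
For Firm B: with q = P(Match), equating High's and Low's payoffs gives −8q + 4 = 3q − 1 ⇒ q = 5/11.

4/11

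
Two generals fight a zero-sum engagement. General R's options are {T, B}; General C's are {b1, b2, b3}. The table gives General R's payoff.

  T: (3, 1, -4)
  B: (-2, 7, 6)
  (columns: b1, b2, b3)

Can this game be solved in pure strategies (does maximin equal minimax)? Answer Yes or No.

No

Row minima: T → -4, B → -2; maximin = -2.
Column maxima: b1 → 3, b2 → 7, b3 → 6; minimax = 3.
-2 ≠ 3, so no pure-strategy equilibrium exists.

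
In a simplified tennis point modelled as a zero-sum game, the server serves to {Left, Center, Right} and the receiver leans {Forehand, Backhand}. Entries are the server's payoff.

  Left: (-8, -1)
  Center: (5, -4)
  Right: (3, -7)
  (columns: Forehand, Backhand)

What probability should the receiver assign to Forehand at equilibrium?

3/16

Row minima: Left → -8, Center → -4, Right → -7; maximin = -4.
Column maxima: Forehand → 5, Backhand → -1; minimax = -1.
-4 ≠ -1, so there is no saddle point; optimal play is mixed.
Right is strictly dominated by Center, so the server never plays it.
On the remaining 2×2 (Left, Center vs Forehand, Backhand):
Let the server play Left with probability p. Expected payoff against Forehand: (-8)p + 5(1−p) = −13p + 5; against Backhand: (-1)p + (-4)(1−p) = 3p − 4.
Setting these equal: −13p + 5 = 3p − 4 ⇒ −16p = -9 ⇒ p = 9/16, and the value is (-13)·(9/16) + 5 = -37/16.
For the receiver: with q = P(Forehand), equating Left's and Center's payoffs gives −7q − 1 = 9q − 4 ⇒ q = 3/16.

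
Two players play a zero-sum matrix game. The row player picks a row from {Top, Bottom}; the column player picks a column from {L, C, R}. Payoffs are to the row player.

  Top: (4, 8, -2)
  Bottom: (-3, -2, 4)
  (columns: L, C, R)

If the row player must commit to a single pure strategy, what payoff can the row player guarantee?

-2

Row minima: Top → -2, Bottom → -3.
The best of these is -2.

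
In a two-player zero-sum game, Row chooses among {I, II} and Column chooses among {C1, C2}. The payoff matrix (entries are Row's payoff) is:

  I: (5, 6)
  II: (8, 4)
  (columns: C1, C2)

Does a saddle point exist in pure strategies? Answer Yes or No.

Row minima: I → 5, II → 4; maximin = 5.
Column maxima: C1 → 8, C2 → 6; minimax = 6.
5 ≠ 6, so no pure-strategy equilibrium exists.

No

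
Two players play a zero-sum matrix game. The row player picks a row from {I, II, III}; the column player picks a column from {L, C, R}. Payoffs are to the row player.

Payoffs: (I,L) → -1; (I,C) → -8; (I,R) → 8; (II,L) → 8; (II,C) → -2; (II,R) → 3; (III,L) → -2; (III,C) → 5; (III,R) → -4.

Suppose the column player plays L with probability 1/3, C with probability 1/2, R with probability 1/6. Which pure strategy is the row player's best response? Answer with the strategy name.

Expected payoff of I: (1/3)·(-1) + (1/2)·(-8) + (1/6)·8 = -3.
Expected payoff of II: (1/3)·8 + (1/2)·(-2) + (1/6)·3 = 13/6.
Expected payoff of III: (1/3)·(-2) + (1/2)·5 + (1/6)·(-4) = 7/6.
The largest is 13/6, so the row player's best response is II.

II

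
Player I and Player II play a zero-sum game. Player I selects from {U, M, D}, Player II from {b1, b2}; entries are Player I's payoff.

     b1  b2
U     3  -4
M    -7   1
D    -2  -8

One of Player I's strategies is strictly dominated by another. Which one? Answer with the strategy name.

D

U gives a strictly higher payoff than D against every column: 3 > -2, -4 > -8.
So D is strictly dominated and Player I never plays it.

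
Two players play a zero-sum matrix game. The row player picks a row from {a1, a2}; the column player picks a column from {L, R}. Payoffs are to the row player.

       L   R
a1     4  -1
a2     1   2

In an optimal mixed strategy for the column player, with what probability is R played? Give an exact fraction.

Row minima: a1 → -1, a2 → 1; maximin = 1.
Column maxima: L → 4, R → 2; minimax = 2.
1 ≠ 2, so there is no saddle point; optimal play is mixed.
Let the row player play a1 with probability p. Expected payoff against L: 4p + 1(1−p) = 3p + 1; against R: (-1)p + 2(1−p) = −3p + 2.
Setting these equal: 3p + 1 = −3p + 2 ⇒ 6p = 1 ⇒ p = 1/6, and the value is (3)·(1/6) + 1 = 3/2.
For the column player: with q = P(L), equating a1's and a2's payoffs gives 5q − 1 = −q + 2 ⇒ q = 1/2.

1/2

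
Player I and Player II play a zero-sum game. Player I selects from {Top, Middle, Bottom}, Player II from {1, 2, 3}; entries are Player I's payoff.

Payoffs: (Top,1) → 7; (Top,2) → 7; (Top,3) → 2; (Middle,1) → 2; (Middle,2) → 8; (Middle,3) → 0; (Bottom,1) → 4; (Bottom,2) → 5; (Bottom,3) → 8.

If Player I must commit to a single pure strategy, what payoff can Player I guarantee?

Row minima: Top → 2, Middle → 0, Bottom → 4.
The best of these is 4.

4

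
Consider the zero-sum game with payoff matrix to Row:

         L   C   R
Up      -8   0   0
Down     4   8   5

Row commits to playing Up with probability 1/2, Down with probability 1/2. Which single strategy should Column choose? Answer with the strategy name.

If Column plays L, Row's expected payoff is (1/2)·(-8) + (1/2)·4 = -2.
If Column plays C, Row's expected payoff is (1/2)·0 + (1/2)·8 = 4.
If Column plays R, Row's expected payoff is (1/2)·0 + (1/2)·5 = 5/2.
Column minimizes Row's payoff; the smallest is -2, so the best response is L.

L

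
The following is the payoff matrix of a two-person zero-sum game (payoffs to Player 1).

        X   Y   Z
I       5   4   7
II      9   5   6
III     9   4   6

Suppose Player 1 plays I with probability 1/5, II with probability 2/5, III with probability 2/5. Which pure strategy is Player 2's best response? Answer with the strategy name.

Y

If Player 2 plays X, Player 1's expected payoff is (1/5)·5 + (2/5)·9 + (2/5)·9 = 41/5.
If Player 2 plays Y, Player 1's expected payoff is (1/5)·4 + (2/5)·5 + (2/5)·4 = 22/5.
If Player 2 plays Z, Player 1's expected payoff is (1/5)·7 + (2/5)·6 + (2/5)·6 = 31/5.
Player 2 minimizes Player 1's payoff; the smallest is 22/5, so the best response is Y.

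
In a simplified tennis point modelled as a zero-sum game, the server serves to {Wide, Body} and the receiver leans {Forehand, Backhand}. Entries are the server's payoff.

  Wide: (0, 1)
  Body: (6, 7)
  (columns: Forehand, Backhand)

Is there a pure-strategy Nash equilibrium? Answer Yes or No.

Yes

Row minima: Wide → 0, Body → 6; maximin = 6.
Column maxima: Forehand → 6, Backhand → 7; minimax = 6.
maximin = minimax = 6, so a saddle point exists.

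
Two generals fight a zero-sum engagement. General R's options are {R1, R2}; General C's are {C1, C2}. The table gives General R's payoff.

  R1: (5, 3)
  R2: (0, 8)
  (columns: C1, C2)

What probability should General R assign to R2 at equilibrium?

1/5

Row minima: R1 → 3, R2 → 0; maximin = 3.
Column maxima: C1 → 5, C2 → 8; minimax = 5.
3 ≠ 5, so there is no saddle point; optimal play is mixed.
Let General R play R1 with probability p. Expected payoff against C1: 5p + 0(1−p) = 5p; against C2: 3p + 8(1−p) = −5p + 8.
Setting these equal: 5p = −5p + 8 ⇒ 10p = 8 ⇒ p = 4/5, and the value is (5)·(4/5) = 4.
For General C: with q = P(C1), equating R1's and R2's payoffs gives 2q + 3 = −8q + 8 ⇒ q = 1/2.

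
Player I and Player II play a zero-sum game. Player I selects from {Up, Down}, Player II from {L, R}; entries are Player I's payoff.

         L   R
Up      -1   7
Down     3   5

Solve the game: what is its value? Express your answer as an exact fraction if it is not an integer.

Row minima: Up → -1, Down → 3; maximin = 3.
Column maxima: L → 3, R → 7; minimax = 3.
Since maximin = minimax = 3, there is a saddle point and the value is 3.

3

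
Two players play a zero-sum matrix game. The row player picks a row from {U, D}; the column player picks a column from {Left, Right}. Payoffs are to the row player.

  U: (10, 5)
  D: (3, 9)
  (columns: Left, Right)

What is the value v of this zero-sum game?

75/11

Row minima: U → 5, D → 3; maximin = 5.
Column maxima: Left → 10, Right → 9; minimax = 9.
5 ≠ 9, so there is no saddle point; optimal play is mixed.
Let the row player play U with probability p. Expected payoff against Left: 10p + 3(1−p) = 7p + 3; against Right: 5p + 9(1−p) = −4p + 9.
Setting these equal: 7p + 3 = −4p + 9 ⇒ 11p = 6 ⇒ p = 6/11, and the value is (7)·(6/11) + 3 = 75/11.
For the column player: with q = P(Left), equating U's and D's payoffs gives 5q + 5 = −6q + 9 ⇒ q = 4/11.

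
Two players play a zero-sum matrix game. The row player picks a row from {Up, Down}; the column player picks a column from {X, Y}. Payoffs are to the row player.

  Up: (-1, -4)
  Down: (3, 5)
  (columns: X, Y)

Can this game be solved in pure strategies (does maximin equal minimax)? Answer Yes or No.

Row minima: Up → -4, Down → 3; maximin = 3.
Column maxima: X → 3, Y → 5; minimax = 3.
maximin = minimax = 3, so a saddle point exists.

Yes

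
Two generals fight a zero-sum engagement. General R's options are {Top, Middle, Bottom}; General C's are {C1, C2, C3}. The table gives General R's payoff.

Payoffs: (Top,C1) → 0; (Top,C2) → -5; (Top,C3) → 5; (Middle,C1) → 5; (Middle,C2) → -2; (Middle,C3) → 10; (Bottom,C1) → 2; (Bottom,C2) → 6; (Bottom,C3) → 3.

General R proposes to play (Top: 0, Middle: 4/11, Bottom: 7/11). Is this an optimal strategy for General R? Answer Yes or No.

Against C1 this mix gives (4/11)·5 + (7/11)·2 = 34/11.
Against C2 this mix gives (4/11)·(-2) + (7/11)·6 = 34/11.
Against C3 this mix gives (4/11)·10 + (7/11)·3 = 61/11.
All of General C's active replies (C1, C2) yield 34/11, and no column does worse for General R. The mix makes General C indifferent and guarantees 34/11, so it is optimal.

Yes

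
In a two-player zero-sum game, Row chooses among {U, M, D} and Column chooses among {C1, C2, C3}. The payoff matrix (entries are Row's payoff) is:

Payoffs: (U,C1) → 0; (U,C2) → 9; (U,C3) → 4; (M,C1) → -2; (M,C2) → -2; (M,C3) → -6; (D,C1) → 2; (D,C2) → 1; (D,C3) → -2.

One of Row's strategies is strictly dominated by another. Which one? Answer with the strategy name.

U gives a strictly higher payoff than M against every column: 0 > -2, 9 > -2, 4 > -6.
So M is strictly dominated and Row never plays it.

M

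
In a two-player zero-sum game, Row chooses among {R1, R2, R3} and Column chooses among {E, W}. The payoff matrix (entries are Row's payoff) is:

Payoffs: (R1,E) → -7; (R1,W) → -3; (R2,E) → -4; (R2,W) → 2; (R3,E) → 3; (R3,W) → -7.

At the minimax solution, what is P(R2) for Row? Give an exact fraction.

Row minima: R1 → -7, R2 → -4, R3 → -7; maximin = -4.
Column maxima: E → 3, W → 2; minimax = 2.
-4 ≠ 2, so there is no saddle point; optimal play is mixed.
R1 is strictly dominated by R2, so Row never plays it.
On the remaining 2×2 (R2, R3 vs E, W):
Let Row play R2 with probability p. Expected payoff against E: (-4)p + 3(1−p) = −7p + 3; against W: 2p + (-7)(1−p) = 9p − 7.
Setting these equal: −7p + 3 = 9p − 7 ⇒ −16p = -10 ⇒ p = 5/8, and the value is (-7)·(5/8) + 3 = -11/8.
For Column: with q = P(E), equating R2's and R3's payoffs gives −6q + 2 = 10q − 7 ⇒ q = 9/16.

5/8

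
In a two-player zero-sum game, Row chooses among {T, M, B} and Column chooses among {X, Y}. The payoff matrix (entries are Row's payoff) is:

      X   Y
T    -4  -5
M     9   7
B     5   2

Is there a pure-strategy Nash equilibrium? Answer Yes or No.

Yes

Row minima: T → -5, M → 7, B → 2; maximin = 7.
Column maxima: X → 9, Y → 7; minimax = 7.
maximin = minimax = 7, so a saddle point exists.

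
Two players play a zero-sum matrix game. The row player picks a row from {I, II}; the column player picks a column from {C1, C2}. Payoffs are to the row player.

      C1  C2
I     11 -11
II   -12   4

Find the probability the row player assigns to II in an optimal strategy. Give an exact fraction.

11/19

Row minima: I → -11, II → -12; maximin = -11.
Column maxima: C1 → 11, C2 → 4; minimax = 4.
-11 ≠ 4, so there is no saddle point; optimal play is mixed.
Let the row player play I with probability p. Expected payoff against C1: 11p + (-12)(1−p) = 23p − 12; against C2: (-11)p + 4(1−p) = −15p + 4.
Setting these equal: 23p − 12 = −15p + 4 ⇒ 38p = 16 ⇒ p = 8/19, and the value is (23)·(8/19) − 12 = -44/19.
For the column player: with q = P(C1), equating I's and II's payoffs gives 22q − 11 = −16q + 4 ⇒ q = 15/38.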